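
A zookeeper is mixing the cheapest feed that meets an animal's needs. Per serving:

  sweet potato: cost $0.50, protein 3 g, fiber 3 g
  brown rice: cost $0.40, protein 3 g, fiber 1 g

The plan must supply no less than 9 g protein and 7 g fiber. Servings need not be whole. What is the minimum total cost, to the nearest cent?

This is a tiny linear program; its minimum lies at a vertex of the feasible set. List the vertices and price them.
sweet potato only: max(9/3, 7/3) = 3 servings → $1.50.
brown rice only: max(9/3, 7/1) = 7 servings → $2.80.
sweet potato + brown rice with both tight: 2 servings and 1 serving → $1.40.
Cheapest feasible corner: $1.40.

$1.40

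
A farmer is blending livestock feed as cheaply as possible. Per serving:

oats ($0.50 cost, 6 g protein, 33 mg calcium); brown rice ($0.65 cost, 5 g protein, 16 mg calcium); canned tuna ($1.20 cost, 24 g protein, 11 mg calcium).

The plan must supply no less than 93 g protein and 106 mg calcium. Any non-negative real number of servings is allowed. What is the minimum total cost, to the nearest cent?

Check every corner: each single food scaled to meet both minima, and each pair solved so both constraints bind.
oats only: max(93/6, 106/33) = 15.5 servings → $7.75.
brown rice only: max(93/5, 106/16) = 18.6 servings → $12.09.
canned tuna only: max(93/24, 106/11) = 9.636 servings → $11.56.
oats + brown rice: the both-tight solution has a negative serving — not a feasible corner.
oats + canned tuna with both tight: 2.095 servings and 3.351 servings → $5.07.
brown rice + canned tuna with both tight: 4.623 servings and 2.912 servings → $6.50.
The minimum over all feasible corners is $5.07.

$5.07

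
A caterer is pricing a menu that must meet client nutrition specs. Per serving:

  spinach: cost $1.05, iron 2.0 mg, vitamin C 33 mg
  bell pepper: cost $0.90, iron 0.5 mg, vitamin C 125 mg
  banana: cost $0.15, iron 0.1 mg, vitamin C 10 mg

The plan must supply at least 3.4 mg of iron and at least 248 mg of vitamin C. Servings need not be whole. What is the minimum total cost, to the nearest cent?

$2.83

spinach only: max(3.4/2.0, 248/33) = 7.515 servings → $7.89.
bell pepper only: max(3.4/0.5, 248/125) = 6.8 servings → $6.12.
banana only: max(3.4/0.1, 248/10) = 34 servings → $5.10.
spinach + bell pepper with both tight: 1.289 servings and 1.644 servings → $2.83.
spinach + banana with both tight: 0.5509 servings and 22.98 servings → $4.03.
bell pepper + banana: intersection lies outside the first quadrant.
The minimum over all feasible corners is $2.83.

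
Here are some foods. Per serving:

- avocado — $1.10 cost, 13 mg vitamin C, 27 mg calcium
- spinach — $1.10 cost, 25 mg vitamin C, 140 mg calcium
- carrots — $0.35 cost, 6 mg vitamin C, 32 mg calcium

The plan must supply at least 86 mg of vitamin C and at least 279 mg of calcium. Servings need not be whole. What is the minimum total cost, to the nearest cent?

$3.78

Check every corner: each single food scaled to meet both minima, and each pair solved so both constraints bind.
avocado only: max(86/13, 279/27) = 10.33 servings → $11.37.
spinach only: max(86/25, 279/140) = 3.44 servings → $3.78.
carrots only: max(86/6, 279/32) = 14.33 servings → $5.02.
avocado + spinach with both tight: 4.424 servings and 1.14 servings → $6.12.
avocado + carrots with both tight: 4.244 servings and 5.138 servings → $6.47.
spinach + carrots: the both-tight solution has a negative serving — not a feasible corner.
So the least-cost plan costs $3.78.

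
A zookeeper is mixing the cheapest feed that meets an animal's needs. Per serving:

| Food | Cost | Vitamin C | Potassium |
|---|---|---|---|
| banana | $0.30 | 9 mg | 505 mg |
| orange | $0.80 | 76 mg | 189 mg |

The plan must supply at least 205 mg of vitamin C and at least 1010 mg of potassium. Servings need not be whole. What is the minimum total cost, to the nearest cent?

With two linear requirements the optimum uses one or two foods; enumerate the corners.
banana only: max(205/9, 1010/505) = 22.78 servings → $6.83.
orange only: max(205/76, 1010/189) = 5.344 servings → $4.28.
banana + orange with both tight: 1.036 servings and 2.575 servings → $2.37.
Cheapest feasible corner: $2.37.

$2.37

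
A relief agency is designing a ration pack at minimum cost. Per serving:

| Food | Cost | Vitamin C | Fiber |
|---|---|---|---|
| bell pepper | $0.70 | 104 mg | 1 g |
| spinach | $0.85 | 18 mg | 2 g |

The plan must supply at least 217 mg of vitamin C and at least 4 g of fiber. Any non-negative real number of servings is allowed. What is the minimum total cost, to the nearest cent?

$2.22

Two binding constraints pin down two serving amounts, so the optimal mix uses at most two foods. The candidates are each food alone (scaled to the tighter of vitamin C/fiber) and each pair with both constraints tight.
bell pepper only: max(217/104, 4/1) = 4 servings → $2.80.
spinach only: max(217/18, 4/2) = 12.06 servings → $10.25.
bell pepper + spinach with both tight: 1.905 servings and 1.047 servings → $2.22.
Cheapest feasible corner: $2.22.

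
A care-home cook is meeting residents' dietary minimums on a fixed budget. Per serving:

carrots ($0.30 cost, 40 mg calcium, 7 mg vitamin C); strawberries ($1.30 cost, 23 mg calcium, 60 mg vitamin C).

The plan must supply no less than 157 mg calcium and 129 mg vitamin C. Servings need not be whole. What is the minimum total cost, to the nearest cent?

With two linear requirements the optimum uses one or two foods; enumerate the corners.
carrots only: max(157/40, 129/7) = 18.43 servings → $5.53.
strawberries only: max(157/23, 129/60) = 6.826 servings → $8.87.
carrots + strawberries with both tight: 2.882 servings and 1.814 servings → $3.22.
The minimum over all feasible corners is $3.22.

$3.22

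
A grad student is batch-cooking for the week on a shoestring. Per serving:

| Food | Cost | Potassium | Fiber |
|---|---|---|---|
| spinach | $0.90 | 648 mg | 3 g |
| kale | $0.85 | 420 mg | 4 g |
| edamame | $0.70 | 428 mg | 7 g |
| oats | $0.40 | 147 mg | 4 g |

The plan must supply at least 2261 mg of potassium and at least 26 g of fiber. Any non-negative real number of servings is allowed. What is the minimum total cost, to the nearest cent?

$3.47

spinach only: max(2261/648, 26/3) = 8.667 servings → $7.80.
kale only: max(2261/420, 26/4) = 6.5 servings → $5.53.
edamame only: max(2261/428, 26/7) = 5.283 servings → $3.70.
oats only: max(2261/147, 26/4) = 15.38 servings → $6.15.
spinach + kale: the both-tight solution has a negative serving — not a feasible corner.
spinach + edamame with both tight: 1.445 servings and 3.095 servings → $3.47.
spinach + oats with both tight: 2.428 servings and 4.679 servings → $4.06.
kale + edamame with both tight: 3.827 servings and 1.528 servings → $4.32.
kale + oats with both tight: 4.782 servings and 1.718 servings → $4.75.
edamame + oats with both targets exact would need a negative amount; discard.
So the least-cost plan costs $3.47.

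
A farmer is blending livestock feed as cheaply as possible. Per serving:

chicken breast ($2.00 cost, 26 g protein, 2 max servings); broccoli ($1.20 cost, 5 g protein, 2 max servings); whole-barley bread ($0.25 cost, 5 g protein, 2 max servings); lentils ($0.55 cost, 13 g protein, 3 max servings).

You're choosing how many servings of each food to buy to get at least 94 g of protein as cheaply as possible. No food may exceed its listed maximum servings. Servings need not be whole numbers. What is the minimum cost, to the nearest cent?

Cost per g of protein: lentils $0.0423, whole-barley bread $0.0500, chicken breast $0.0769, broccoli $0.2400.
Take 3 servings of lentils: +39.0 g protein for $1.65 (total $1.65, still need 55.0 g).
Take 2 servings of whole-barley bread: +10.0 g protein for $0.50 (total $2.15, still need 45.0 g).
Take 1.731 servings of chicken breast: +45.0 g protein for $3.46 (total $5.61, still need 0.0 g).
Filling from the cheapest source first is optimal under one linear minimum: $5.61.

$5.61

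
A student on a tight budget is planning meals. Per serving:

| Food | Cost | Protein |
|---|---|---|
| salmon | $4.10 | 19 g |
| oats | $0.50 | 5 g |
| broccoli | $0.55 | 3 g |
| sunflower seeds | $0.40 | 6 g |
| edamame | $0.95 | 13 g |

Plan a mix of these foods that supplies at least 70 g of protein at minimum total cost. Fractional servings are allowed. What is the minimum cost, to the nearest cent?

Cost per g of protein: sunflower seeds $0.0667, edamame $0.0731, oats $0.1000, broccoli $0.1833, salmon $0.2158.
With no serving limits, use only sunflower seeds: 70 g / 6 g = 11.67 servings × $0.40 = $4.67.

$4.67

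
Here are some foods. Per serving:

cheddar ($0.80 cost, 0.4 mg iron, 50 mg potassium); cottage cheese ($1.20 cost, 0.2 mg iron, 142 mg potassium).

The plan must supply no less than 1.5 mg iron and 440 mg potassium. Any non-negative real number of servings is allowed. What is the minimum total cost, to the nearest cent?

The cheapest plan sits at a corner of the feasible region — with two constraints it uses at most two foods.
cheddar only: max(1.5/0.4, 440/50) = 8.8 servings → $7.04.
cottage cheese only: max(1.5/0.2, 440/142) = 7.5 servings → $9.00.
cheddar + cottage cheese with both tight: 2.671 servings and 2.158 servings → $4.73.
So the least-cost plan costs $4.73.

$4.73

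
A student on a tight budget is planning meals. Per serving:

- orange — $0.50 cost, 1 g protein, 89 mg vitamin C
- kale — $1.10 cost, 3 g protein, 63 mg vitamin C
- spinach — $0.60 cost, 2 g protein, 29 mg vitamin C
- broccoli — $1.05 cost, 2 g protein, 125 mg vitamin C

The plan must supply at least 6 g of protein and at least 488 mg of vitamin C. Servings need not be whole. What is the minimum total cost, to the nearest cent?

$2.88

With two linear requirements the optimum uses one or two foods; enumerate the corners.
orange only: max(6/1, 488/89) = 6 servings → $3.00.
kale only: max(6/3, 488/63) = 7.746 servings → $8.52.
spinach only: max(6/2, 488/29) = 16.83 servings → $10.10.
broccoli only: max(6/2, 488/125) = 3.904 servings → $4.10.
orange + kale with both tight: 5.324 servings and 0.2255 servings → $2.91.
orange + spinach with both tight: 5.383 servings and 0.3087 servings → $2.88.
orange + broccoli with both tight: 4.264 servings and 0.8679 servings → $3.04.
kale + spinach with both targets exact would need a negative amount; discard.
kale + broccoli: the both-tight solution has a negative serving — not a feasible corner.
spinach + broccoli: the both-tight solution has a negative serving — not a feasible corner.
The minimum over all feasible corners is $2.88.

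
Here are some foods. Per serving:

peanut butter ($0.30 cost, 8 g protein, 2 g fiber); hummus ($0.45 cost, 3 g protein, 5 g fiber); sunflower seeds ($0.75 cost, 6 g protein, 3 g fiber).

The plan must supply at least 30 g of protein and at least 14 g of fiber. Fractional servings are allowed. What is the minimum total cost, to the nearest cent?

For a min-cost LP with two ≥-constraints, a basic feasible solution has at most two positive variables.
peanut butter only: max(30/8, 14/2) = 7 servings → $2.10.
hummus only: max(30/3, 14/5) = 10 servings → $4.50.
sunflower seeds only: max(30/6, 14/3) = 5 servings → $3.75.
peanut butter + hummus with both tight: 3.176 servings and 1.529 servings → $1.64.
peanut butter + sunflower seeds with both tight: 0.5 servings and 4.333 servings → $3.40.
hummus + sunflower seeds: the both-tight solution has a negative serving — not a feasible corner.
The minimum over all feasible corners is $1.64.

$1.64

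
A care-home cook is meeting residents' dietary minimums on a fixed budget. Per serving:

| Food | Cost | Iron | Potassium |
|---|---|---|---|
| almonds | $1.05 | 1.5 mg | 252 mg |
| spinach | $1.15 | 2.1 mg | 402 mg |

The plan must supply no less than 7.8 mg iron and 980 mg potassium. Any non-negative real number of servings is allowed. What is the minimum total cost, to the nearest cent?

$4.27

A basic optimal solution has at most two foods positive. Try each food alone and each pair with both targets met exactly.
almonds only: max(7.8/1.5, 980/252) = 5.2 servings → $5.46.
spinach only: max(7.8/2.1, 980/402) = 3.714 servings → $4.27.
almonds + spinach with both targets exact would need a negative amount; discard.
The minimum over all feasible corners is $4.27.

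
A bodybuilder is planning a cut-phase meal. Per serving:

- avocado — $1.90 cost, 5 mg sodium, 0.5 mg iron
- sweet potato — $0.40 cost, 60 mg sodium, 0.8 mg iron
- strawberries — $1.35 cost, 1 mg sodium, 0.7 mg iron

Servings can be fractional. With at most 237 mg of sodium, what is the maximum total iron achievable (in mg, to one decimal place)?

165.9 mg

Iron per mg sodium: strawberries 0.7, avocado 0.1, sweet potato 0.01333.
With no serving limits, spend the whole sodium allowance on strawberries: 237 mg / 1 mg × 0.7 mg = 165.9 mg.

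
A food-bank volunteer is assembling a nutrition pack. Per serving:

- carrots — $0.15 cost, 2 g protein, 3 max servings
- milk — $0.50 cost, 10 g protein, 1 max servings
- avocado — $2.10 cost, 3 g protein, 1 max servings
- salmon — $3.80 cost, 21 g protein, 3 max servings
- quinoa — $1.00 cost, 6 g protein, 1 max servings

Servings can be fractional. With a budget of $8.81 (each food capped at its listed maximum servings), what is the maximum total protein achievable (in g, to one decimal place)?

59.9 g

Protein per dollar: milk 20, carrots 13.33, quinoa 6, salmon 5.526, avocado 1.429.
Take 1 serving of milk: spends $0.50, +10.0 g protein (running total 10.0 g).
Take 3 servings of carrots: spends $0.45, +6.0 g protein (running total 16.0 g).
Take 1 serving of quinoa: spends $1.00, +6.0 g protein (running total 22.0 g).
Take 1.805 servings of salmon: spends $6.86, +37.9 g protein (running total 59.9 g).
Greedy by best ratio exhausts the cost allowance optimally: 59.9 g.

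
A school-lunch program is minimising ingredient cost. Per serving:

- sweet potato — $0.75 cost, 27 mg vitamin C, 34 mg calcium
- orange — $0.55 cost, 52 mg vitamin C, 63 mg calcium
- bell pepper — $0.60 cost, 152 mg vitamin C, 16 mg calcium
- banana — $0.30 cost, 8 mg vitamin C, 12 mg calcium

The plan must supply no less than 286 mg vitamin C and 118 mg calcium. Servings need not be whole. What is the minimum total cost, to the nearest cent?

$1.66

Two binding constraints pin down two serving amounts, so the optimal mix uses at most two foods. The candidates are each food alone (scaled to the tighter of vitamin C/calcium) and each pair with both constraints tight.
sweet potato only: max(286/27, 118/34) = 10.59 servings → $7.94.
orange only: max(286/52, 118/63) = 5.5 servings → $3.02.
bell pepper only: max(286/152, 118/16) = 7.375 servings → $4.42.
banana only: max(286/8, 118/12) = 35.75 servings → $10.72.
sweet potato + orange: the both-tight solution has a negative serving — not a feasible corner.
sweet potato + bell pepper with both tight: 2.821 servings and 1.38 servings → $2.94.
sweet potato + banana: the both-tight solution has a negative serving — not a feasible corner.
orange + bell pepper with both tight: 1.528 servings and 1.359 servings → $1.66.
orange + banana: intersection lies outside the first quadrant.
bell pepper + banana with both tight: 1.467 servings and 7.877 servings → $3.24.
The minimum over all feasible corners is $1.66.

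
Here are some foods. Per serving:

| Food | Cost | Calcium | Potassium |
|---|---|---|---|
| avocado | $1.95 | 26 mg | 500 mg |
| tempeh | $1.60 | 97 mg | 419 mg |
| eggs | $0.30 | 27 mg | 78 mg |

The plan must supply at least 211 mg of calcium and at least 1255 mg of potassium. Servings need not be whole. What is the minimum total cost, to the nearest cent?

For a min-cost LP with two ≥-constraints, a basic feasible solution has at most two positive variables.
avocado only: max(211/26, 1255/500) = 8.115 servings → $15.82.
tempeh only: max(211/97, 1255/419) = 2.995 servings → $4.79.
eggs only: max(211/27, 1255/78) = 16.09 servings → $4.83.
avocado + tempeh with both tight: 0.8862 servings and 1.938 servings → $4.83.
avocado + eggs with both tight: 1.519 servings and 6.352 servings → $4.87.
tempeh + eggs: intersection lies outside the first quadrant.
So the least-cost plan costs $4.79.

$4.79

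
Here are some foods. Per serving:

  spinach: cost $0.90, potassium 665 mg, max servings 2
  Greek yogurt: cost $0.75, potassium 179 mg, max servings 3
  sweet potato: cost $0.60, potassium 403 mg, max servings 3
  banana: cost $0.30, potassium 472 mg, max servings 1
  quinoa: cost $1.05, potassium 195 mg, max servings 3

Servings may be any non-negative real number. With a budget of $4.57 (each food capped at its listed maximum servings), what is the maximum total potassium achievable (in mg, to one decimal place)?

3170.9 mg

Potassium per dollar: banana 1573, spinach 738.9, sweet potato 671.7, Greek yogurt 238.7, quinoa 185.7.
Take 1 serving of banana: spends $0.30, +472.0 mg potassium (running total 472.0 mg).
Take 2 servings of spinach: spends $1.80, +1330.0 mg potassium (running total 1802.0 mg).
Take 3 servings of sweet potato: spends $1.80, +1209.0 mg potassium (running total 3011.0 mg).
Take 0.8933 servings of Greek yogurt: spends $0.67, +159.9 mg potassium (running total 3170.9 mg).
Filling greedily by potassium-per-dollar is optimal for one linear limit, giving 3170.9 mg.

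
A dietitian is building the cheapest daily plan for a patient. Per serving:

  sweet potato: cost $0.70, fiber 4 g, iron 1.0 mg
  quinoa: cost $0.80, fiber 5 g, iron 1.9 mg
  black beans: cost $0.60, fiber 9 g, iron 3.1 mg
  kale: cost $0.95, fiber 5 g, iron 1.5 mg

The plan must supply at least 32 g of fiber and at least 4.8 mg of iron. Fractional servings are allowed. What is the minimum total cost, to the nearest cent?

$2.13

Compare the cost at each extreme point of the feasible region.
sweet potato only: max(32/4, 4.8/1.0) = 8 servings → $5.60.
quinoa only: max(32/5, 4.8/1.9) = 6.4 servings → $5.12.
black beans only: max(32/9, 4.8/3.1) = 3.556 servings → $2.13.
kale only: max(32/5, 4.8/1.5) = 6.4 servings → $6.08.
sweet potato + quinoa: the both-tight solution has a negative serving — not a feasible corner.
sweet potato + black beans with both targets exact would need a negative amount; discard.
sweet potato + kale with both targets exact would need a negative amount; discard.
quinoa + black beans with both targets exact would need a negative amount; discard.
quinoa + kale with both targets exact would need a negative amount; discard.
black beans + kale: intersection lies outside the first quadrant.
Cheapest feasible corner: $2.13.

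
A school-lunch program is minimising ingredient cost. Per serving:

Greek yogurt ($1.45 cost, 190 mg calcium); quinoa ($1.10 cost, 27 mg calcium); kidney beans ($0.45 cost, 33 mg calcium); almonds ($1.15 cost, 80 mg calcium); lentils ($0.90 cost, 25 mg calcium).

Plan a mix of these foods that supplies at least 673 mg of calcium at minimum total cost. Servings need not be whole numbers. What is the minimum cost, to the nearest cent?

$5.14

Cost per mg of calcium: Greek yogurt $0.0076, kidney beans $0.0136, almonds $0.0144, lentils $0.0360, quinoa $0.0407.
With no serving limits, use only Greek yogurt: 673 mg / 190 mg = 3.542 servings × $1.45 = $5.14.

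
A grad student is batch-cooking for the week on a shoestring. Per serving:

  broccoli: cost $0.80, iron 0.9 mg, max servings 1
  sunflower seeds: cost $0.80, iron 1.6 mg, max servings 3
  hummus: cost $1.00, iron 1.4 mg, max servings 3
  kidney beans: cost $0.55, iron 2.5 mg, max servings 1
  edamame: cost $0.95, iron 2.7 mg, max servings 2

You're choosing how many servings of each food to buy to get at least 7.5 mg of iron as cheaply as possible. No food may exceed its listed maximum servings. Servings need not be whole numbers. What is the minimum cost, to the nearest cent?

Cost per mg of iron: kidney beans $0.2200, edamame $0.3519, sunflower seeds $0.5000, hummus $0.7143, broccoli $0.8889.
Take 1 serving of kidney beans: +2.5 mg iron for $0.55 (total $0.55, still need 5.0 mg).
Take 1.852 servings of edamame: +5.0 mg iron for $1.76 (total $2.31, still need 0.0 mg).
Filling from the cheapest source first is optimal under one linear minimum: $2.31.

$2.31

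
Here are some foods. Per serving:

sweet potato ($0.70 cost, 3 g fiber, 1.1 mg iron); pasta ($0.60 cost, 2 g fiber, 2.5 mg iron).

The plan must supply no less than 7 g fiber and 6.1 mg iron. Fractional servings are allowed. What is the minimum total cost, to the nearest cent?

Two binding constraints pin down two serving amounts, so the optimal mix uses at most two foods. The candidates are each food alone (scaled to the tighter of fiber/iron) and each pair with both constraints tight.
sweet potato only: max(7/3, 6.1/1.1) = 5.545 servings → $3.88.
pasta only: max(7/2, 6.1/2.5) = 3.5 servings → $2.10.
sweet potato + pasta with both tight: 1 serving and 2 servings → $1.90.
So the least-cost plan costs $1.90.

$1.90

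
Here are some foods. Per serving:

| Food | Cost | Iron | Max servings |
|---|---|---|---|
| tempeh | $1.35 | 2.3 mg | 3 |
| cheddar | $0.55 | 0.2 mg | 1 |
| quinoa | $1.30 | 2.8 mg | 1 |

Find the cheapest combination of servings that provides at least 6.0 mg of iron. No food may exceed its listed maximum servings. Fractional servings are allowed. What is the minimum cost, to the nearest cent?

$3.18

Cost per mg of iron: quinoa $0.4643, tempeh $0.5870, cheddar $2.7500.
Take 1 serving of quinoa: +2.8 mg iron for $1.30 (total $1.30, still need 3.2 mg).
Take 1.391 servings of tempeh: +3.2 mg iron for $1.88 (total $3.18, still need 0.0 mg).
Greedy by cheapest-per-mg is optimal for a single linear constraint, so the minimum cost is $3.18.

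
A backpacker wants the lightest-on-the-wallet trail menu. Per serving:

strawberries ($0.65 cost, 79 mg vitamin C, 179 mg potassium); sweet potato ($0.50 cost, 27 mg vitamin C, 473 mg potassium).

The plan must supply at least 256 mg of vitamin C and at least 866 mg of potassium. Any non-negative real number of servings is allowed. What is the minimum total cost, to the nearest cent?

strawberries only: max(256/79, 866/179) = 4.838 servings → $3.14.
sweet potato only: max(256/27, 866/473) = 9.481 servings → $4.74.
strawberries + sweet potato with both tight: 3.003 servings and 0.6944 servings → $2.30.
Cheapest feasible corner: $2.30.

$2.30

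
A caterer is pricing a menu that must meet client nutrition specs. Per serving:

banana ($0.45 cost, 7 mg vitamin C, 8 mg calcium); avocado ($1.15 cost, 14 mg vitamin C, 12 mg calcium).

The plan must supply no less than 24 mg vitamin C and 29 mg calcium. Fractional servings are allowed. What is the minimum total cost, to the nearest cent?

banana only: max(24/7, 29/8) = 3.625 servings → $1.63.
avocado only: max(24/14, 29/12) = 2.417 servings → $2.78.
banana + avocado: the both-tight solution has a negative serving — not a feasible corner.
So the least-cost plan costs $1.63.

$1.63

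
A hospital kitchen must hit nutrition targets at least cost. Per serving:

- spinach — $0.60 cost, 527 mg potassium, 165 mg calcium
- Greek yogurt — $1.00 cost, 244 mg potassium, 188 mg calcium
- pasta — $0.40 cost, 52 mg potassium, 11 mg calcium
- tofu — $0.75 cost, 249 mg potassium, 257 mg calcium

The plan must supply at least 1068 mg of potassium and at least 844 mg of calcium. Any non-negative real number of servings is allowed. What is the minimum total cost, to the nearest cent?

$2.54

The cheapest plan sits at a corner of the feasible region — with two constraints it uses at most two foods.
spinach only: max(1068/527, 844/165) = 5.115 servings → $3.07.
Greek yogurt only: max(1068/244, 844/188) = 4.489 servings → $4.49.
pasta only: max(1068/52, 844/11) = 76.73 servings → $30.69.
tofu only: max(1068/249, 844/257) = 4.289 servings → $3.22.
spinach + Greek yogurt: intersection lies outside the first quadrant.
spinach + pasta: intersection lies outside the first quadrant.
spinach + tofu with both tight: 0.6817 servings and 2.846 servings → $2.54.
Greek yogurt + pasta with both targets exact would need a negative amount; discard.
Greek yogurt + tofu with both tight: 4.046 servings and 0.3241 servings → $4.29.
pasta + tofu with both tight: 6.054 servings and 3.025 servings → $4.69.
The minimum over all feasible corners is $2.54.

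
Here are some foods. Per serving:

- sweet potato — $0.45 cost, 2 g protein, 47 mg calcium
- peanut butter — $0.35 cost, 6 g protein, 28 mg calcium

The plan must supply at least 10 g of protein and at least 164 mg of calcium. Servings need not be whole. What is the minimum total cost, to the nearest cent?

A basic optimal solution has at most two foods positive. Try each food alone and each pair with both targets met exactly.
sweet potato only: max(10/2, 164/47) = 5 servings → $2.25.
peanut butter only: max(10/6, 164/28) = 5.857 servings → $2.05.
sweet potato + peanut butter with both tight: 3.115 servings and 0.6283 servings → $1.62.
So the least-cost plan costs $1.62.

$1.62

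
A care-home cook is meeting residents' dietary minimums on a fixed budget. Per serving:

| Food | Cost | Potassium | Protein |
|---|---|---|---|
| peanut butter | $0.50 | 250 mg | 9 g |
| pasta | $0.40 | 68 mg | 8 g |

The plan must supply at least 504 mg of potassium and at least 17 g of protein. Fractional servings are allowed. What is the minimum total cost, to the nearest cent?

$1.01

For a min-cost LP with two ≥-constraints, a basic feasible solution has at most two positive variables.
peanut butter only: max(504/250, 17/9) = 2.016 servings → $1.01.
pasta only: max(504/68, 17/8) = 7.412 servings → $2.96.
peanut butter + pasta: the both-tight solution has a negative serving — not a feasible corner.
Cheapest feasible corner: $1.01.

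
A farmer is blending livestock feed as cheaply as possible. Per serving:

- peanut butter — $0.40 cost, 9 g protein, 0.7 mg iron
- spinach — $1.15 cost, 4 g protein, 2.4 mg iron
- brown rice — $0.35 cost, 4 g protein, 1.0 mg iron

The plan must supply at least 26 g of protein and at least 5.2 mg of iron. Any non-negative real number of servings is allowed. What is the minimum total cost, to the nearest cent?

$1.95

Compare the cost at each extreme point of the feasible region.
peanut butter only: max(26/9, 5.2/0.7) = 7.429 servings → $2.97.
spinach only: max(26/4, 5.2/2.4) = 6.5 servings → $7.47.
brown rice only: max(26/4, 5.2/1.0) = 6.5 servings → $2.27.
peanut butter + spinach with both tight: 2.213 servings and 1.521 servings → $2.63.
peanut butter + brown rice with both tight: 0.8387 servings and 4.613 servings → $1.95.
spinach + brown rice: the both-tight solution has a negative serving — not a feasible corner.
The minimum over all feasible corners is $1.95.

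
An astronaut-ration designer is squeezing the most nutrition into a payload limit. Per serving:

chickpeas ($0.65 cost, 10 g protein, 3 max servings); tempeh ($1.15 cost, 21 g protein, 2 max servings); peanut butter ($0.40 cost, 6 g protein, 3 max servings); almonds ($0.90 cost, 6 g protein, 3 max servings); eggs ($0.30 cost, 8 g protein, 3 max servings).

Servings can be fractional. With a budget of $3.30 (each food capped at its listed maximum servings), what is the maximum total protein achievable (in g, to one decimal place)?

Protein per dollar: eggs 26.67, tempeh 18.26, chickpeas 15.38, peanut butter 15, almonds 6.667.
Take 3 servings of eggs: spends $0.90, +24.0 g protein (running total 24.0 g).
Take 2 servings of tempeh: spends $2.30, +42.0 g protein (running total 66.0 g).
Take 0.1538 servings of chickpeas: spends $0.10, +1.5 g protein (running total 67.5 g).
Filling greedily by protein-per-dollar is optimal for one linear limit, giving 67.5 g.

67.5 g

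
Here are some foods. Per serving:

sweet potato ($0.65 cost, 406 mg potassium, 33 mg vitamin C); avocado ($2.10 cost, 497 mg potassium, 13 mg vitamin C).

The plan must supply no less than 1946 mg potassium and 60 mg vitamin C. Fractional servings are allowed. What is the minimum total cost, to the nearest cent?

$3.12

Check every corner: each single food scaled to meet both minima, and each pair solved so both constraints bind.
sweet potato only: max(1946/406, 60/33) = 4.793 servings → $3.12.
avocado only: max(1946/497, 60/13) = 4.615 servings → $9.69.
sweet potato + avocado with both tight: 0.4065 servings and 3.583 servings → $7.79.
The minimum over all feasible corners is $3.12.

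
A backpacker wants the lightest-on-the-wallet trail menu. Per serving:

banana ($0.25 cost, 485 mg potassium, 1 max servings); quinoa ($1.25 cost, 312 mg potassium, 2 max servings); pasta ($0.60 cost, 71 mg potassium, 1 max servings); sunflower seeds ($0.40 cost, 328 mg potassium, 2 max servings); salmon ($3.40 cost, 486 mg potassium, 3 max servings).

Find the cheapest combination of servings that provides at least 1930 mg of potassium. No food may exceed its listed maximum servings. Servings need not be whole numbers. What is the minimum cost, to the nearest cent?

$4.70

Cost per mg of potassium: banana $0.0005, sunflower seeds $0.0012, quinoa $0.0040, salmon $0.0070, pasta $0.0085.
Take 1 serving of banana: +485.0 mg potassium for $0.25 (total $0.25, still need 1445.0 mg).
Take 2 servings of sunflower seeds: +656.0 mg potassium for $0.80 (total $1.05, still need 789.0 mg).
Take 2 servings of quinoa: +624.0 mg potassium for $2.50 (total $3.55, still need 165.0 mg).
Take 0.3395 servings of salmon: +165.0 mg potassium for $1.15 (total $4.70, still need 0.0 mg).
Greedy by cheapest-per-mg is optimal for a single linear constraint, so the minimum cost is $4.70.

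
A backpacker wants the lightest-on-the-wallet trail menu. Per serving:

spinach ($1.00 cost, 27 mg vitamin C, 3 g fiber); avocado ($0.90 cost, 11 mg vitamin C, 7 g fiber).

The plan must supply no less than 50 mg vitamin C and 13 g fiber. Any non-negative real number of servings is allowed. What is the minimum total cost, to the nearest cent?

This is a tiny linear program; its minimum lies at a vertex of the feasible set. List the vertices and price them.
spinach only: max(50/27, 13/3) = 4.333 servings → $4.33.
avocado only: max(50/11, 13/7) = 4.545 servings → $4.09.
spinach + avocado with both tight: 1.327 servings and 1.288 servings → $2.49.
The minimum over all feasible corners is $2.49.

$2.49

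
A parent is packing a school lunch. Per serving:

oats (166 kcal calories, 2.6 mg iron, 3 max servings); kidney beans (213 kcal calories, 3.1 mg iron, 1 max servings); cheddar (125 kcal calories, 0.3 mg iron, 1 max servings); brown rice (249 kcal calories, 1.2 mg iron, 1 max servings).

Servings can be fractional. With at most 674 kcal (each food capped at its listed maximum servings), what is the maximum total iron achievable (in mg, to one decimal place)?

Iron per kcal: oats 0.01566, kidney beans 0.01455, brown rice 0.004819, cheddar 0.0024.
Take 3 servings of oats: uses 498 kcal, +7.8 mg iron (running total 7.8 mg).
Take 0.8263 servings of kidney beans: uses 176 kcal, +2.6 mg iron (running total 10.4 mg).
Filling greedily by iron-per-kcal is optimal for one linear limit, giving 10.4 mg.

10.4 mg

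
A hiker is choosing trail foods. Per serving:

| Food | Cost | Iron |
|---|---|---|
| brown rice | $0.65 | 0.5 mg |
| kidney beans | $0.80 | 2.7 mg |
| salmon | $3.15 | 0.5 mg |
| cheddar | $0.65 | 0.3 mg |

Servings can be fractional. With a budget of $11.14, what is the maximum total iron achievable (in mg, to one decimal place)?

37.6 mg

Iron per dollar: kidney beans 3.375, brown rice 0.7692, cheddar 0.4615, salmon 0.1587.
With no serving limits, spend the whole cost allowance on kidney beans: $11.14 / $0.80 × 2.7 mg = 37.6 mg.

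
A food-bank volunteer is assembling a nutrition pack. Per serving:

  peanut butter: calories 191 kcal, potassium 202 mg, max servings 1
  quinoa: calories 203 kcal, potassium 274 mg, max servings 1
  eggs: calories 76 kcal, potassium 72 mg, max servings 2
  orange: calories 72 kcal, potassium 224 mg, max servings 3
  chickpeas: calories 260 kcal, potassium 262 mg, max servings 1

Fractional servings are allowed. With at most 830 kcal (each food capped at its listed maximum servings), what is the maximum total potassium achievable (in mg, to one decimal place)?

Potassium per kcal: orange 3.111, quinoa 1.35, peanut butter 1.058, chickpeas 1.008, eggs 0.9474.
Take 3 servings of orange: uses 216 kcal, +672.0 mg potassium (running total 672.0 mg).
Take 1 serving of quinoa: uses 203 kcal, +274.0 mg potassium (running total 946.0 mg).
Take 1 serving of peanut butter: uses 191 kcal, +202.0 mg potassium (running total 1148.0 mg).
Take 0.8462 servings of chickpeas: uses 220 kcal, +221.7 mg potassium (running total 1369.7 mg).
Greedy by best ratio exhausts the calories allowance optimally: 1369.7 mg.

1369.7 mg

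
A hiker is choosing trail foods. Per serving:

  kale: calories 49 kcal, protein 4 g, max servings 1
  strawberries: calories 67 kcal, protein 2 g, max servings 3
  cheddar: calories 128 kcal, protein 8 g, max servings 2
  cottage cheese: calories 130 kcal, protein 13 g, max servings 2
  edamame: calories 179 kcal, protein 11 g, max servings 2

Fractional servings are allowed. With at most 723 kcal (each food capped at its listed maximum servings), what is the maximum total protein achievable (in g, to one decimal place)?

Protein per kcal: cottage cheese 0.1, kale 0.08163, cheddar 0.0625, edamame 0.06145, strawberries 0.02985.
Take 2 servings of cottage cheese: uses 260 kcal, +26.0 g protein (running total 26.0 g).
Take 1 serving of kale: uses 49 kcal, +4.0 g protein (running total 30.0 g).
Take 2 servings of cheddar: uses 256 kcal, +16.0 g protein (running total 46.0 g).
Take 0.8827 servings of edamame: uses 158 kcal, +9.7 g protein (running total 55.7 g).
Greedy by best ratio exhausts the calories allowance optimally: 55.7 g.

55.7 g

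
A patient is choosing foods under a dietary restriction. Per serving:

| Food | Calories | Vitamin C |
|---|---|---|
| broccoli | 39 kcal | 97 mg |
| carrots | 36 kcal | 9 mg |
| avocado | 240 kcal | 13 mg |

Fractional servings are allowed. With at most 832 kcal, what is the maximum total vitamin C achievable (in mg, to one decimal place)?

Vitamin C per kcal: broccoli 2.487, carrots 0.25, avocado 0.05417.
With no serving limits, spend the whole calories allowance on broccoli: 832 kcal / 39 kcal × 97 mg = 2069.3 mg.

2069.3 mg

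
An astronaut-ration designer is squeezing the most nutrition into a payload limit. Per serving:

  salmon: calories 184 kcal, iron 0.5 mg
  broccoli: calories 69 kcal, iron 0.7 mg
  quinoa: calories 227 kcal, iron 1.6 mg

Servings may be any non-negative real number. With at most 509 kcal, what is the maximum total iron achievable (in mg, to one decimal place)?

Iron per kcal: broccoli 0.01014, quinoa 0.007048, salmon 0.002717.
With no serving limits, spend the whole calories allowance on broccoli: 509 kcal / 69 kcal × 0.7 mg = 5.2 mg.

5.2 mg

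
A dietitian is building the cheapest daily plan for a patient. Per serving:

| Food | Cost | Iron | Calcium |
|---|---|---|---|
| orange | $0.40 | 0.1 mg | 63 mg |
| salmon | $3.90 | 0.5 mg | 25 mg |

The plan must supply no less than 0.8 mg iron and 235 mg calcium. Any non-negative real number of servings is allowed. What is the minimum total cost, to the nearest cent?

An LP optimum is at a vertex; with two nutrient constraints at most two foods are used. Check each candidate.
orange only: max(0.8/0.1, 235/63) = 8 servings → $3.20.
salmon only: max(0.8/0.5, 235/25) = 9.4 servings → $36.66.
orange + salmon with both tight: 3.362 servings and 0.9276 servings → $4.96.
The minimum over all feasible corners is $3.20.

$3.20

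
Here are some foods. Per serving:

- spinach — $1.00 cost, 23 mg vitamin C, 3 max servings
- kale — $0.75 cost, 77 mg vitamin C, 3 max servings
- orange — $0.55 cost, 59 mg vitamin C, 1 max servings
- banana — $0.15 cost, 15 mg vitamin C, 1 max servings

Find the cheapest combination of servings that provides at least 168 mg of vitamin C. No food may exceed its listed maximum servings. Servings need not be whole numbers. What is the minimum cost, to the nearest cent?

$1.61

Cost per mg of vitamin C: orange $0.0093, kale $0.0097, banana $0.0100, spinach $0.0435.
Take 1 serving of orange: +59.0 mg vitamin C for $0.55 (total $0.55, still need 109.0 mg).
Take 1.416 servings of kale: +109.0 mg vitamin C for $1.06 (total $1.61, still need 0.0 mg).
Filling from the cheapest source first is optimal under one linear minimum: $1.61.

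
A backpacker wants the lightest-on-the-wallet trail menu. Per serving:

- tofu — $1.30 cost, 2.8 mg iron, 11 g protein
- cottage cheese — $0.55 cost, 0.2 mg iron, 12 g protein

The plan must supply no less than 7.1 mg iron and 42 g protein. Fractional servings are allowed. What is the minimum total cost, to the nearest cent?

Check every corner: each single food scaled to meet both minima, and each pair solved so both constraints bind.
tofu only: max(7.1/2.8, 42/11) = 3.818 servings → $4.96.
cottage cheese only: max(7.1/0.2, 42/12) = 35.5 servings → $19.52.
tofu + cottage cheese with both tight: 2.446 servings and 1.258 servings → $3.87.
So the least-cost plan costs $3.87.

$3.87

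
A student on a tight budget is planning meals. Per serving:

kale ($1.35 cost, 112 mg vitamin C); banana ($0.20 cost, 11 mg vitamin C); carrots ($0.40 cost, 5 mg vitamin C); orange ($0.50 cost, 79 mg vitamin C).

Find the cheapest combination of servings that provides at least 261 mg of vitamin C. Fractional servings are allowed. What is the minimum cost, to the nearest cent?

Cost per mg of vitamin C: orange $0.0063, kale $0.0121, banana $0.0182, carrots $0.0800.
With no serving limits, use only orange: 261 mg / 79 mg = 3.304 servings × $0.50 = $1.65.

$1.65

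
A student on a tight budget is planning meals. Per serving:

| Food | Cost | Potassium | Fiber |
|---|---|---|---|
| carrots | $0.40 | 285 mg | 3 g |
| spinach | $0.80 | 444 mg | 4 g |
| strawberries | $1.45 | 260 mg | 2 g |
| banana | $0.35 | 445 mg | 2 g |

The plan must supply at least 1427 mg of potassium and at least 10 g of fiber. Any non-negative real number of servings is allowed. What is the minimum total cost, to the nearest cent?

At the optimum either one food covers both requirements or two foods hit both targets exactly; no other combination can be cheaper.
carrots only: max(1427/285, 10/3) = 5.007 servings → $2.00.
spinach only: max(1427/444, 10/4) = 3.214 servings → $2.57.
strawberries only: max(1427/260, 10/2) = 5.488 servings → $7.96.
banana only: max(1427/445, 10/2) = 5 servings → $1.75.
carrots + spinach with both targets exact would need a negative amount; discard.
carrots + strawberries: the both-tight solution has a negative serving — not a feasible corner.
carrots + banana with both tight: 2.086 servings and 1.871 servings → $1.49.
spinach + strawberries: the both-tight solution has a negative serving — not a feasible corner.
spinach + banana with both tight: 1.789 servings and 1.422 servings → $1.93.
strawberries + banana with both tight: 4.314 servings and 0.6865 servings → $6.49.
The minimum over all feasible corners is $1.49.

$1.49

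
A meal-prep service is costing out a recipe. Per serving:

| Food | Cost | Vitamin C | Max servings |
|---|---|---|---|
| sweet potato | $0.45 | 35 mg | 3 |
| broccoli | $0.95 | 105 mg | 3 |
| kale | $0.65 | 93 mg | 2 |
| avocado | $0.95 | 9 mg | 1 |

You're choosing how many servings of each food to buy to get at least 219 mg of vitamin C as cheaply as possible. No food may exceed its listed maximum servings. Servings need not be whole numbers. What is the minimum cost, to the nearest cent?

Cost per mg of vitamin C: kale $0.0070, broccoli $0.0090, sweet potato $0.0129, avocado $0.1056.
Take 2 servings of kale: +186.0 mg vitamin C for $1.30 (total $1.30, still need 33.0 mg).
Take 0.3143 servings of broccoli: +33.0 mg vitamin C for $0.30 (total $1.60, still need 0.0 mg).
Filling from the cheapest source first is optimal under one linear minimum: $1.60.

$1.60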